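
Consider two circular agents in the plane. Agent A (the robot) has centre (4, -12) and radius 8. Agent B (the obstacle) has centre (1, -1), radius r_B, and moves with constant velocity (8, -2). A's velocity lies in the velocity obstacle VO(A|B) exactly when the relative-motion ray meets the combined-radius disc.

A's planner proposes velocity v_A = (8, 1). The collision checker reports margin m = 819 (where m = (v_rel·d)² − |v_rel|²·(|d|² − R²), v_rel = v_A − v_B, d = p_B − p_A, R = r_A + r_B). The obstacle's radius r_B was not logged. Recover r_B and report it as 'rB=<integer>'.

m = 819
d = (-3, 11);  v_rel = (0, 3),  |v_rel|² = 9
v_rel×d = (0)·(11) − (3)·(-3) = 9
since m = R²·9 − 9²:  R² = (81 + 819) / 9 = 100
R = √100 = 10  ⇒  r_B = 10 − 8 = 2

rB=2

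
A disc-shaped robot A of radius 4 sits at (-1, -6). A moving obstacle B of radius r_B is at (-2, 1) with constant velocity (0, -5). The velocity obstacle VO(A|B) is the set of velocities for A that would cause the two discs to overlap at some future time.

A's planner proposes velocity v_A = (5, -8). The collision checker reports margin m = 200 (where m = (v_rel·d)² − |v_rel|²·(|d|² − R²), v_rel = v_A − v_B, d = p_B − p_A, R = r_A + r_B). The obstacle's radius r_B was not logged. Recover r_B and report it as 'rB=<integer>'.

m = 200
d = (-1, 7);  v_rel = (5, -3),  |v_rel|² = 34
v_rel×d = (5)·(7) − (-3)·(-1) = 32
since m = R²·34 − 32²:  R² = (1024 + 200) / 34 = 36
R = √36 = 6  ⇒  r_B = 6 − 4 = 2

rB=2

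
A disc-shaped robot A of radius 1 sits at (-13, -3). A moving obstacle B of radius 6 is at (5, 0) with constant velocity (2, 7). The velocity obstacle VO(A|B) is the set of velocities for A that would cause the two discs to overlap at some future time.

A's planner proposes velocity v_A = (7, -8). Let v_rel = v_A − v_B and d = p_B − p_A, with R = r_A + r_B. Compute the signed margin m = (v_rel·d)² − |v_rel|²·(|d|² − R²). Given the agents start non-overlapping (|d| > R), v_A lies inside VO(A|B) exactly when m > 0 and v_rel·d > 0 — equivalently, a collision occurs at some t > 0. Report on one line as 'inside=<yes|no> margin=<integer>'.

d = (18, 3),  |d|² = 333;  R = 1+6 = 7,  c = 333−7² = 284
v_rel = (5, -15),  |v_rel|² = 250;  v_rel·d = (5)·(18) + (-15)·(3) = 45
250·t² − 90·t + 284 = 0  ⇒  m = 45² − 250·284 = -68975
m = -68975 < 0,  v_rel·d = 45 > 0  ⇒  outside

inside=no margin=-68975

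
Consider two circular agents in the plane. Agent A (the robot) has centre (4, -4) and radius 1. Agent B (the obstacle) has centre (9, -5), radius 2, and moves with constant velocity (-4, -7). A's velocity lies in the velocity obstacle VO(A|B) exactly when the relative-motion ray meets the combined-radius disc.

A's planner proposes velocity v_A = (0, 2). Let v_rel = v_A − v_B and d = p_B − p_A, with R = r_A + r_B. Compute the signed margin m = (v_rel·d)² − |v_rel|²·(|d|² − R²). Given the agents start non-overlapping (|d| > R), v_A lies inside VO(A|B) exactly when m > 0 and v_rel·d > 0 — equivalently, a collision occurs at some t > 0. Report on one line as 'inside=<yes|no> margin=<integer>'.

d = (5, -1),  |d|² = 26;  R = 1+2 = 3,  c = 26−3² = 17
v_rel = (4, 9),  |v_rel|² = 97;  v_rel·d = (4)·(5) + (9)·(-1) = 11
97·t² − 22·t + 17 = 0  ⇒  m = 11² − 97·17 = -1528
m = -1528 < 0,  v_rel·d = 11 > 0  ⇒  outside

inside=no margin=-1528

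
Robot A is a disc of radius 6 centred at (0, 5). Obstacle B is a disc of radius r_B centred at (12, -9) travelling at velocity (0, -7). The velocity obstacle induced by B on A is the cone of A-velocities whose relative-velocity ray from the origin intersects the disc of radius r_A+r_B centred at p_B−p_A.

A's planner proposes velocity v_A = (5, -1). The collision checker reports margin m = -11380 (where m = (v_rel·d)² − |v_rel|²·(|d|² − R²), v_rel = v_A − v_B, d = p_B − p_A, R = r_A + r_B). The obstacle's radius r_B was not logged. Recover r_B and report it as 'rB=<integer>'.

m = -11380
d = (12, -14);  v_rel = (5, 6),  |v_rel|² = 61
v_rel×d = (5)·(-14) − (6)·(12) = -142
since m = R²·61 − (-142)²:  R² = (20164 + -11380) / 61 = 144
R = √144 = 12  ⇒  r_B = 12 − 6 = 6

rB=6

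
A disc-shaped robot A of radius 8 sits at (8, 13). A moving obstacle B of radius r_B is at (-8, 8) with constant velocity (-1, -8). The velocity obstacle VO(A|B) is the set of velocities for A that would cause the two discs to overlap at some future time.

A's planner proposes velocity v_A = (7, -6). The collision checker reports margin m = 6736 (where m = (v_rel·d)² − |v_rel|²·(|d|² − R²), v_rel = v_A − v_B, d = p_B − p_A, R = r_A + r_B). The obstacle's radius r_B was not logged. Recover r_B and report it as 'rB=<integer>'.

m = 6736
d = (-16, -5);  v_rel = (8, 2),  |v_rel|² = 68
v_rel×d = (8)·(-5) − (2)·(-16) = -8
since m = R²·68 − (-8)²:  R² = (64 + 6736) / 68 = 100
R = √100 = 10  ⇒  r_B = 10 − 8 = 2

rB=2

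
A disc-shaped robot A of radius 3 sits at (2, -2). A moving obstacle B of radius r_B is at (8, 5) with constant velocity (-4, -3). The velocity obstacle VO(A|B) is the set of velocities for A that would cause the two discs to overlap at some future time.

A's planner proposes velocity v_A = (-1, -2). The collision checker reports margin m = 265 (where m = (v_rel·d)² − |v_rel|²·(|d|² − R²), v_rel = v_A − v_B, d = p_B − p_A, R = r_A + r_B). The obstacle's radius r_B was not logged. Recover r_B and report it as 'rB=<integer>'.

m = 265
d = (6, 7);  v_rel = (3, 1),  |v_rel|² = 10
v_rel×d = (3)·(7) − (1)·(6) = 15
since m = R²·10 − 15²:  R² = (225 + 265) / 10 = 49
R = √49 = 7  ⇒  r_B = 7 − 3 = 4

rB=4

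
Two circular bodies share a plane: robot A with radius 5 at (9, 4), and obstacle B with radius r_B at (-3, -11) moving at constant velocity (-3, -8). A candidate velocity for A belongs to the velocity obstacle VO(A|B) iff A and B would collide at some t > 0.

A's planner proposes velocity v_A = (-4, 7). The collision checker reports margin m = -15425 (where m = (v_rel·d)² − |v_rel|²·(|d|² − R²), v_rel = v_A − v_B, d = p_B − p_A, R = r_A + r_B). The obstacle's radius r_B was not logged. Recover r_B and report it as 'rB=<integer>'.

m = -15425
d = (-12, -15);  v_rel = (-1, 15),  |v_rel|² = 226
v_rel×d = (-1)·(-15) − (15)·(-12) = 195
since m = R²·226 − 195²:  R² = (38025 + -15425) / 226 = 100
R = √100 = 10  ⇒  r_B = 10 − 5 = 5

rB=5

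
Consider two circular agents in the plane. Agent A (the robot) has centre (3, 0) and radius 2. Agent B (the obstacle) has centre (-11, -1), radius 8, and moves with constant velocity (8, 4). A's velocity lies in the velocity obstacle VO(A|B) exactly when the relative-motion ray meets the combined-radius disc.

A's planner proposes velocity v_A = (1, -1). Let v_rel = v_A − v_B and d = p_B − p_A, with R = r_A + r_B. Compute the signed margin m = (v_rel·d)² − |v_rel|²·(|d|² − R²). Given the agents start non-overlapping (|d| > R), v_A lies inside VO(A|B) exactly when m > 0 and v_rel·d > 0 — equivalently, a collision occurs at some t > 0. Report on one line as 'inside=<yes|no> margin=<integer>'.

d = (-14, -1),  |d|² = 197;  R = 2+8 = 10,  c = 197−10² = 97
v_rel = (-7, -5),  |v_rel|² = 74;  v_rel·d = (-7)·(-14) + (-5)·(-1) = 103
74·t² − 206·t + 97 = 0  ⇒  m = 103² − 74·97 = 3431
m = 3431 > 0,  v_rel·d = 103 > 0  ⇒  inside

inside=yes margin=3431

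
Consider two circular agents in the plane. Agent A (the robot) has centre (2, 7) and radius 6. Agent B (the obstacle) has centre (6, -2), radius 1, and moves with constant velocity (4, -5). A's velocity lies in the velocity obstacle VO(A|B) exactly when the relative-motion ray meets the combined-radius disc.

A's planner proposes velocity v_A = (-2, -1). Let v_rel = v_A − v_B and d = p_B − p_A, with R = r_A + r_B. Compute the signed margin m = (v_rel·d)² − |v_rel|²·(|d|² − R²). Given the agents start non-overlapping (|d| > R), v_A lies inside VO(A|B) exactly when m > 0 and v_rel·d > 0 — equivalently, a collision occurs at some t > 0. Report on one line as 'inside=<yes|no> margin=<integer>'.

d = (4, -9),  |d|² = 97;  R = 6+1 = 7,  c = 97−7² = 48
v_rel = (-6, 4),  |v_rel|² = 52;  v_rel·d = (-6)·(4) + (4)·(-9) = -60
52·t² + 120·t + 48 = 0  ⇒  m = (-60)² − 52·48 = 1104
m = 1104 > 0,  v_rel·d = -60 < 0  ⇒  outside

inside=no margin=1104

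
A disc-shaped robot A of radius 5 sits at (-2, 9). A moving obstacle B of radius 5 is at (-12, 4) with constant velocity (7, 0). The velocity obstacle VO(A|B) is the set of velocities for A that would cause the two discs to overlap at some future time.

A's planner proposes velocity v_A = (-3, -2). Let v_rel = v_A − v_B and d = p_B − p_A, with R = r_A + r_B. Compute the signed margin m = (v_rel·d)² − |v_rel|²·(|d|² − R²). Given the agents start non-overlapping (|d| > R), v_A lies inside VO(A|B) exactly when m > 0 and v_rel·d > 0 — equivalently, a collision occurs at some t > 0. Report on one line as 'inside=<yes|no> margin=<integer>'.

d = (-10, -5),  |d|² = 125;  R = 5+5 = 10,  c = 125−10² = 25
v_rel = (-10, -2),  |v_rel|² = 104;  v_rel·d = (-10)·(-10) + (-2)·(-5) = 110
104·t² − 220·t + 25 = 0  ⇒  m = 110² − 104·25 = 9500
m = 9500 > 0,  v_rel·d = 110 > 0  ⇒  inside

inside=yes margin=9500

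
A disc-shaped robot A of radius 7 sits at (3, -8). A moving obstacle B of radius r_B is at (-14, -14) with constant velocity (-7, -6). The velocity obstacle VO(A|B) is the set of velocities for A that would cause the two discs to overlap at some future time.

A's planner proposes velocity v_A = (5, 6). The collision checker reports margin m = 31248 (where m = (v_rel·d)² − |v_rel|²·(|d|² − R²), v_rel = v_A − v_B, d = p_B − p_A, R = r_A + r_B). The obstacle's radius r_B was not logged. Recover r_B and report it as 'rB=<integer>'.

m = 31248
d = (-17, -6);  v_rel = (12, 12),  |v_rel|² = 288
v_rel×d = (12)·(-6) − (12)·(-17) = 132
since m = R²·288 − 132²:  R² = (17424 + 31248) / 288 = 169
R = √169 = 13  ⇒  r_B = 13 − 7 = 6

rB=6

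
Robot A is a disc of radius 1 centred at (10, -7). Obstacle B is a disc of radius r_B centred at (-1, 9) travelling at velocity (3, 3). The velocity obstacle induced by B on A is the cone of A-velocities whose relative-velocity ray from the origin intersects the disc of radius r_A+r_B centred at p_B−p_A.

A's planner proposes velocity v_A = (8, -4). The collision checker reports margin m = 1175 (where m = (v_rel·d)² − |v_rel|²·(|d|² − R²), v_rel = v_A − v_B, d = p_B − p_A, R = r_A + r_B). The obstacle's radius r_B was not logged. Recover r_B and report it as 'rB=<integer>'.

m = 1175
d = (-11, 16);  v_rel = (5, -7),  |v_rel|² = 74
v_rel×d = (5)·(16) − (-7)·(-11) = 3
since m = R²·74 − 3²:  R² = (9 + 1175) / 74 = 16
R = √16 = 4  ⇒  r_B = 4 − 1 = 3

rB=3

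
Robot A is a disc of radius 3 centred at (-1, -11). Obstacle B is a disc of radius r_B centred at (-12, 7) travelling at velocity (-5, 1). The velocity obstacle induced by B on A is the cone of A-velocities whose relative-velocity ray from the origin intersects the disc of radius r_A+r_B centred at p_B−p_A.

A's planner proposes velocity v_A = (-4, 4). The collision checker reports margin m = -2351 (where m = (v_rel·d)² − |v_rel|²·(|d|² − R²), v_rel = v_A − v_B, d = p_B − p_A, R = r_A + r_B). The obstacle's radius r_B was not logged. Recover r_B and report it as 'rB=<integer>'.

m = -2351
d = (-11, 18);  v_rel = (1, 3),  |v_rel|² = 10
v_rel×d = (1)·(18) − (3)·(-11) = 51
since m = R²·10 − 51²:  R² = (2601 + -2351) / 10 = 25
R = √25 = 5  ⇒  r_B = 5 − 3 = 2

rB=2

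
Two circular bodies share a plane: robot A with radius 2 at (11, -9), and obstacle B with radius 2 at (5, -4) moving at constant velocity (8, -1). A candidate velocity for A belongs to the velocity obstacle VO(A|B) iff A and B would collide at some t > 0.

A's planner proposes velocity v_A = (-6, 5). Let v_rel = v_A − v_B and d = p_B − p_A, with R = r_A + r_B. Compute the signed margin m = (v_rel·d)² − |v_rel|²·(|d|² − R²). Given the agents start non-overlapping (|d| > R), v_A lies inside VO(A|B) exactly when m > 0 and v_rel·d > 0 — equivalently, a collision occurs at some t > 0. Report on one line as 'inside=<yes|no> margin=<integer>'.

d = (-6, 5),  |d|² = 61;  R = 2+2 = 4,  c = 61−4² = 45
v_rel = (-14, 6),  |v_rel|² = 232;  v_rel·d = (-14)·(-6) + (6)·(5) = 114
232·t² − 228·t + 45 = 0  ⇒  m = 114² − 232·45 = 2556
m = 2556 > 0,  v_rel·d = 114 > 0  ⇒  inside

inside=yes margin=2556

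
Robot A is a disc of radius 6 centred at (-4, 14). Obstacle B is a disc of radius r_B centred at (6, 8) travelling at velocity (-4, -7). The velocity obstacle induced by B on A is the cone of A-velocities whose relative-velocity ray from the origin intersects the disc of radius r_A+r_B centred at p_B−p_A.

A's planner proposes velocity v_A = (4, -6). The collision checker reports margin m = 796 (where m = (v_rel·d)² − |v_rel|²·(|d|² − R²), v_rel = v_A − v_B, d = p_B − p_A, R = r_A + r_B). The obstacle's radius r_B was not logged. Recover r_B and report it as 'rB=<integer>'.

m = 796
d = (10, -6);  v_rel = (8, 1),  |v_rel|² = 65
v_rel×d = (8)·(-6) − (1)·(10) = -58
since m = R²·65 − (-58)²:  R² = (3364 + 796) / 65 = 64
R = √64 = 8  ⇒  r_B = 8 − 6 = 2

rB=2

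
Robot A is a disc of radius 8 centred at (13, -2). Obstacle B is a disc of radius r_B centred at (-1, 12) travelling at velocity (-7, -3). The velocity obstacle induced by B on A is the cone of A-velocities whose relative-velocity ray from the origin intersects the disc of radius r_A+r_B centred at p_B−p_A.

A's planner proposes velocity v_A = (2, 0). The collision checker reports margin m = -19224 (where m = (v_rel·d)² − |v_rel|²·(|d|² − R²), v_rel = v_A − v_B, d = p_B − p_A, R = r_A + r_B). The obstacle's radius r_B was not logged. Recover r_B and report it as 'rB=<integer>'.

m = -19224
d = (-14, 14);  v_rel = (9, 3),  |v_rel|² = 90
v_rel×d = (9)·(14) − (3)·(-14) = 168
since m = R²·90 − 168²:  R² = (28224 + -19224) / 90 = 100
R = √100 = 10  ⇒  r_B = 10 − 8 = 2

rB=2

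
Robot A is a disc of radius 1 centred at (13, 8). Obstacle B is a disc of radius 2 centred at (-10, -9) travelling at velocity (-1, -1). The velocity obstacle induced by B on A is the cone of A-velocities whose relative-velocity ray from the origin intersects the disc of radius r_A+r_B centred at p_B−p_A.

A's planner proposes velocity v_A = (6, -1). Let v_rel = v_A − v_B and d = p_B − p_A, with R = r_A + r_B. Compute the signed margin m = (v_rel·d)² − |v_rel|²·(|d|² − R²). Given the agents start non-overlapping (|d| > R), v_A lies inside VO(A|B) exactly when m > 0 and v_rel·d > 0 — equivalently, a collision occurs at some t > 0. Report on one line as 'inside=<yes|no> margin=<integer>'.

d = (-23, -17),  |d|² = 818;  R = 1+2 = 3,  c = 818−3² = 809
v_rel = (7, 0),  |v_rel|² = 49;  v_rel·d = (7)·(-23) + (0)·(-17) = -161
49·t² + 322·t + 809 = 0  ⇒  m = (-161)² − 49·809 = -13720
m = -13720 < 0,  v_rel·d = -161 < 0  ⇒  outside

inside=no margin=-13720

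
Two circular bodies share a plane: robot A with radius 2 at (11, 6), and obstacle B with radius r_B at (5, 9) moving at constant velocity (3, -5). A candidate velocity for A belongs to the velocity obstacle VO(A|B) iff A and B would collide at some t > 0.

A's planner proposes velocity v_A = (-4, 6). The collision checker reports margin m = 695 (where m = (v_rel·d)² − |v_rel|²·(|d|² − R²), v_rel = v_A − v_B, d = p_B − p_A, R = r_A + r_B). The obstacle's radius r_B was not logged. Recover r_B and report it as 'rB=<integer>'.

m = 695
d = (-6, 3);  v_rel = (-7, 11),  |v_rel|² = 170
v_rel×d = (-7)·(3) − (11)·(-6) = 45
since m = R²·170 − 45²:  R² = (2025 + 695) / 170 = 16
R = √16 = 4  ⇒  r_B = 4 − 2 = 2

rB=2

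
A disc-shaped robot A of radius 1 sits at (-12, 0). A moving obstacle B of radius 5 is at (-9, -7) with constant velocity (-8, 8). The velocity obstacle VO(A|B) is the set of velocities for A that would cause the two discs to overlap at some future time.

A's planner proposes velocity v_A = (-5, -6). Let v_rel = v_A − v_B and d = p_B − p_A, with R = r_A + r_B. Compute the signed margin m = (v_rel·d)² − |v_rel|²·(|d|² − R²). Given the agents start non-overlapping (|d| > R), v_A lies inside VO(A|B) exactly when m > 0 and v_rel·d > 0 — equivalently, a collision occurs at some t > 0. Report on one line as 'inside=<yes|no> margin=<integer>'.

d = (3, -7),  |d|² = 58;  R = 1+5 = 6,  c = 58−6² = 22
v_rel = (3, -14),  |v_rel|² = 205;  v_rel·d = (3)·(3) + (-14)·(-7) = 107
205·t² − 214·t + 22 = 0  ⇒  m = 107² − 205·22 = 6939
m = 6939 > 0,  v_rel·d = 107 > 0  ⇒  inside

inside=yes margin=6939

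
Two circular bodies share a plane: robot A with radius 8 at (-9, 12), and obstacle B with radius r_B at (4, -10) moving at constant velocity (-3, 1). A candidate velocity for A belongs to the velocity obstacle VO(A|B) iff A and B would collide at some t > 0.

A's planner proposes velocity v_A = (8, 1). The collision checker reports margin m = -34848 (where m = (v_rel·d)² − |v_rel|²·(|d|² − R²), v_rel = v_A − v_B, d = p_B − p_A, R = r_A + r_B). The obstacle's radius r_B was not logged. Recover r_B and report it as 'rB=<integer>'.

m = -34848
d = (13, -22);  v_rel = (11, 0),  |v_rel|² = 121
v_rel×d = (11)·(-22) − (0)·(13) = -242
since m = R²·121 − (-242)²:  R² = (58564 + -34848) / 121 = 196
R = √196 = 14  ⇒  r_B = 14 − 8 = 6

rB=6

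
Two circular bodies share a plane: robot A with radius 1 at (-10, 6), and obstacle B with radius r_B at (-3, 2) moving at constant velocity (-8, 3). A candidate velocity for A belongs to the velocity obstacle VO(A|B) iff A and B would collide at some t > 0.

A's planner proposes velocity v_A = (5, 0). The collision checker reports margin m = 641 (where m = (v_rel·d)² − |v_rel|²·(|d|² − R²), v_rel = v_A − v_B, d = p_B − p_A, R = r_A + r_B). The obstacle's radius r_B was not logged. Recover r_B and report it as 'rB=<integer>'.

m = 641
d = (7, -4);  v_rel = (13, -3),  |v_rel|² = 178
v_rel×d = (13)·(-4) − (-3)·(7) = -31
since m = R²·178 − (-31)²:  R² = (961 + 641) / 178 = 9
R = √9 = 3  ⇒  r_B = 3 − 1 = 2

rB=2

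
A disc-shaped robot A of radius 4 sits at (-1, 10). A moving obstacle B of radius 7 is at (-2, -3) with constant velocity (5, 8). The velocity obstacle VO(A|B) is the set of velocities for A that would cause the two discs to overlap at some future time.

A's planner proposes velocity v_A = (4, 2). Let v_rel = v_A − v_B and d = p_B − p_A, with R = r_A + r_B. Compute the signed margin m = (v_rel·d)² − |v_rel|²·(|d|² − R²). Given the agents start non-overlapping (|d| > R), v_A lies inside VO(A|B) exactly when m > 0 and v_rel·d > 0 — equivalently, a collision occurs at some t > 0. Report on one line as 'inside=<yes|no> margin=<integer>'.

d = (-1, -13),  |d|² = 170;  R = 4+7 = 11,  c = 170−11² = 49
v_rel = (-1, -6),  |v_rel|² = 37;  v_rel·d = (-1)·(-1) + (-6)·(-13) = 79
37·t² − 158·t + 49 = 0  ⇒  m = 79² − 37·49 = 4428
m = 4428 > 0,  v_rel·d = 79 > 0  ⇒  inside

inside=yes margin=4428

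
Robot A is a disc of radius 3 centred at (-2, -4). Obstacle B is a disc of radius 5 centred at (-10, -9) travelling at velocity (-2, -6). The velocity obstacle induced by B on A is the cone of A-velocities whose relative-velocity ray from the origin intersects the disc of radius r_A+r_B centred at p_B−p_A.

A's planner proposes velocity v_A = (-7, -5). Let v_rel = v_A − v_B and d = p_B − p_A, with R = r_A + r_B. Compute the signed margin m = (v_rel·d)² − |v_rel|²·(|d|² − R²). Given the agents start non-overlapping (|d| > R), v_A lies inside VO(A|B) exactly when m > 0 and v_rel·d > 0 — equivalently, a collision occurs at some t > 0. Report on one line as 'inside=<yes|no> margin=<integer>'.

d = (-8, -5),  |d|² = 89;  R = 3+5 = 8,  c = 89−8² = 25
v_rel = (-5, 1),  |v_rel|² = 26;  v_rel·d = (-5)·(-8) + (1)·(-5) = 35
26·t² − 70·t + 25 = 0  ⇒  m = 35² − 26·25 = 575
m = 575 > 0,  v_rel·d = 35 > 0  ⇒  inside

inside=yes margin=575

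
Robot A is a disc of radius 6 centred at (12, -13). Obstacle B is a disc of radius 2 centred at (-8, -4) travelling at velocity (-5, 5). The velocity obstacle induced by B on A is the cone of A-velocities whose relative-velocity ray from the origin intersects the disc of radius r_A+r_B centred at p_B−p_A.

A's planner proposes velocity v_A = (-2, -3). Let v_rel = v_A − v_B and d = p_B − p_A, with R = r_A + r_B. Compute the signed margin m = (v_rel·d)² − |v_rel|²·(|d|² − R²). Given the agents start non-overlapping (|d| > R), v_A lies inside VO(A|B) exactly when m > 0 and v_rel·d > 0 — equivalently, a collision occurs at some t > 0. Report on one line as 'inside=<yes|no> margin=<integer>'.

d = (-20, 9),  |d|² = 481;  R = 6+2 = 8,  c = 481−8² = 417
v_rel = (3, -8),  |v_rel|² = 73;  v_rel·d = (3)·(-20) + (-8)·(9) = -132
73·t² + 264·t + 417 = 0  ⇒  m = (-132)² − 73·417 = -13017
m = -13017 < 0,  v_rel·d = -132 < 0  ⇒  outside

inside=no margin=-13017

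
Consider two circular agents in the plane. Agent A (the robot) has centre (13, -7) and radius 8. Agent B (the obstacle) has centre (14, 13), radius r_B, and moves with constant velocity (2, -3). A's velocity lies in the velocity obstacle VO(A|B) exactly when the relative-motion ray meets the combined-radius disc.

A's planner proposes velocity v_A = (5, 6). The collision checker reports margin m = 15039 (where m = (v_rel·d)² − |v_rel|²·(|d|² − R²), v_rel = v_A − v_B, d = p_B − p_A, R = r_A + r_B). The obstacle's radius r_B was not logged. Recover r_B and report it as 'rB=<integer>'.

m = 15039
d = (1, 20);  v_rel = (3, 9),  |v_rel|² = 90
v_rel×d = (3)·(20) − (9)·(1) = 51
since m = R²·90 − 51²:  R² = (2601 + 15039) / 90 = 196
R = √196 = 14  ⇒  r_B = 14 − 8 = 6

rB=6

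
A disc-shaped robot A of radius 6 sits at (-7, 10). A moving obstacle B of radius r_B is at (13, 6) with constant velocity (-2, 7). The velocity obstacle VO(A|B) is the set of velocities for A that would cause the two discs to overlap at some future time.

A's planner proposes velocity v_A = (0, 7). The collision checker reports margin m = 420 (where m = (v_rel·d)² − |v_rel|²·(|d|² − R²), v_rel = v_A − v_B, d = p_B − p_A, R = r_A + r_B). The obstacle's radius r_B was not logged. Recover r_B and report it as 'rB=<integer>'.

m = 420
d = (20, -4);  v_rel = (2, 0),  |v_rel|² = 4
v_rel×d = (2)·(-4) − (0)·(20) = -8
since m = R²·4 − (-8)²:  R² = (64 + 420) / 4 = 121
R = √121 = 11  ⇒  r_B = 11 − 6 = 5

rB=5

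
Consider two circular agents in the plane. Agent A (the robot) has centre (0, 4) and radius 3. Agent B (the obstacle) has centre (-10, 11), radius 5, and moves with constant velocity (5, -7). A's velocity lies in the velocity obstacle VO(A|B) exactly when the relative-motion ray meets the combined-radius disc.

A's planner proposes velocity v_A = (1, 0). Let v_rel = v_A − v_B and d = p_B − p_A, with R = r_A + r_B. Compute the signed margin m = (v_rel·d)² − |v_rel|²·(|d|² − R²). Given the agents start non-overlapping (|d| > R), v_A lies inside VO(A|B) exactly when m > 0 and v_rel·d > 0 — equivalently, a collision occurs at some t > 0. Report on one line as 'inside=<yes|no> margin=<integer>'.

d = (-10, 7),  |d|² = 149;  R = 3+5 = 8,  c = 149−8² = 85
v_rel = (-4, 7),  |v_rel|² = 65;  v_rel·d = (-4)·(-10) + (7)·(7) = 89
65·t² − 178·t + 85 = 0  ⇒  m = 89² − 65·85 = 2396
m = 2396 > 0,  v_rel·d = 89 > 0  ⇒  inside

inside=yes margin=2396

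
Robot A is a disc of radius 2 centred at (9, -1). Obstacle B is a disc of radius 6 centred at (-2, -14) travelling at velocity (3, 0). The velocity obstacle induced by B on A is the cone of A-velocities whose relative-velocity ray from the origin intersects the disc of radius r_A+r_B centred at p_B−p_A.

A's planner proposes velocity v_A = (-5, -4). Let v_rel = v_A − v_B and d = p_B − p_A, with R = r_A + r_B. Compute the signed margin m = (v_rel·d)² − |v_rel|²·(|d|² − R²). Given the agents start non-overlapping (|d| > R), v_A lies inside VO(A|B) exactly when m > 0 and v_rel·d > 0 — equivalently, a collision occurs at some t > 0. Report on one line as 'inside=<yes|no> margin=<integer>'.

d = (-11, -13),  |d|² = 290;  R = 2+6 = 8,  c = 290−8² = 226
v_rel = (-8, -4),  |v_rel|² = 80;  v_rel·d = (-8)·(-11) + (-4)·(-13) = 140
80·t² − 280·t + 226 = 0  ⇒  m = 140² − 80·226 = 1520
m = 1520 > 0,  v_rel·d = 140 > 0  ⇒  inside

inside=yes margin=1520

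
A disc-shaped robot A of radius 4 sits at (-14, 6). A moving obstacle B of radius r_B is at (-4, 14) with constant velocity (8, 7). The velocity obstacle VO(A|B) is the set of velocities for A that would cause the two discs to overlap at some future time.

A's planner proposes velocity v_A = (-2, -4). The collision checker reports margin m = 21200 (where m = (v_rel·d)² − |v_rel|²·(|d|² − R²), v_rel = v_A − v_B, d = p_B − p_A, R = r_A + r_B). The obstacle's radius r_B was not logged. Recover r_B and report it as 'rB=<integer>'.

m = 21200
d = (10, 8);  v_rel = (-10, -11),  |v_rel|² = 221
v_rel×d = (-10)·(8) − (-11)·(10) = 30
since m = R²·221 − 30²:  R² = (900 + 21200) / 221 = 100
R = √100 = 10  ⇒  r_B = 10 − 4 = 6

rB=6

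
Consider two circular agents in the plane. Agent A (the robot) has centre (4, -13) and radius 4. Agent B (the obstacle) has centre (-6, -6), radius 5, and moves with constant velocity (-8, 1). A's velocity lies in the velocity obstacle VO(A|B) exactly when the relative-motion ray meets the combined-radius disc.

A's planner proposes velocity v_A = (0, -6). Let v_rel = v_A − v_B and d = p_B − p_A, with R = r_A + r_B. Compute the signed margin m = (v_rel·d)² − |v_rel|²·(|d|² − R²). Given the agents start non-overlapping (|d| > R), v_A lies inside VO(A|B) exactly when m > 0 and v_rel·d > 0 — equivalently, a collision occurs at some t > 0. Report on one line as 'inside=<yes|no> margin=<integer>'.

d = (-10, 7),  |d|² = 149;  R = 4+5 = 9,  c = 149−9² = 68
v_rel = (8, -7),  |v_rel|² = 113;  v_rel·d = (8)·(-10) + (-7)·(7) = -129
113·t² + 258·t + 68 = 0  ⇒  m = (-129)² − 113·68 = 8957
m = 8957 > 0,  v_rel·d = -129 < 0  ⇒  outside

inside=no margin=8957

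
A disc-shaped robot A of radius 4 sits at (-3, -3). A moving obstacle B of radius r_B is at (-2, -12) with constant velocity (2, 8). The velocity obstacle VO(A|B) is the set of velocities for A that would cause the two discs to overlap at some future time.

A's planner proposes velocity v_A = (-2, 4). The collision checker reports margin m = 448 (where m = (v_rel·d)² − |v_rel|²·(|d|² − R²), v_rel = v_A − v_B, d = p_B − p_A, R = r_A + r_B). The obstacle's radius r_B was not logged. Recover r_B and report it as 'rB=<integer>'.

m = 448
d = (1, -9);  v_rel = (-4, -4),  |v_rel|² = 32
v_rel×d = (-4)·(-9) − (-4)·(1) = 40
since m = R²·32 − 40²:  R² = (1600 + 448) / 32 = 64
R = √64 = 8  ⇒  r_B = 8 − 4 = 4

rB=4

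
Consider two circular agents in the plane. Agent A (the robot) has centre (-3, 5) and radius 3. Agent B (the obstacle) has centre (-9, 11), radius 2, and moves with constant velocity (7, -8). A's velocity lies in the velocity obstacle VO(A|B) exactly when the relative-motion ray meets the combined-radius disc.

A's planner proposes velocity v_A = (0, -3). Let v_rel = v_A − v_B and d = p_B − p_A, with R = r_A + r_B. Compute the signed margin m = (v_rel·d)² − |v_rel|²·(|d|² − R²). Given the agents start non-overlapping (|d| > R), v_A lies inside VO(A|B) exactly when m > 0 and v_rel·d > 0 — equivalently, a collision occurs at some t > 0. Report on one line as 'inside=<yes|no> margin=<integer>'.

d = (-6, 6),  |d|² = 72;  R = 3+2 = 5,  c = 72−5² = 47
v_rel = (-7, 5),  |v_rel|² = 74;  v_rel·d = (-7)·(-6) + (5)·(6) = 72
74·t² − 144·t + 47 = 0  ⇒  m = 72² − 74·47 = 1706
m = 1706 > 0,  v_rel·d = 72 > 0  ⇒  inside

inside=yes margin=1706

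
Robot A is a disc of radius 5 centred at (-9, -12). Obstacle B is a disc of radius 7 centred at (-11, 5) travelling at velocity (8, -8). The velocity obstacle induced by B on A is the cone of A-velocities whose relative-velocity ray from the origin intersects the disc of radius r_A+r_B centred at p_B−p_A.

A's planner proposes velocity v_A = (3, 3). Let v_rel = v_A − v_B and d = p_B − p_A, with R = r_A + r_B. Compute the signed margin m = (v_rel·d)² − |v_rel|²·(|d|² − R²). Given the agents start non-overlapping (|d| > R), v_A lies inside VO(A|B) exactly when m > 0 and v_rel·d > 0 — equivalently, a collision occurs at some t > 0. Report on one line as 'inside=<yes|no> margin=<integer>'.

d = (-2, 17),  |d|² = 293;  R = 5+7 = 12,  c = 293−12² = 149
v_rel = (-5, 11),  |v_rel|² = 146;  v_rel·d = (-5)·(-2) + (11)·(17) = 197
146·t² − 394·t + 149 = 0  ⇒  m = 197² − 146·149 = 17055
m = 17055 > 0,  v_rel·d = 197 > 0  ⇒  inside

inside=yes margin=17055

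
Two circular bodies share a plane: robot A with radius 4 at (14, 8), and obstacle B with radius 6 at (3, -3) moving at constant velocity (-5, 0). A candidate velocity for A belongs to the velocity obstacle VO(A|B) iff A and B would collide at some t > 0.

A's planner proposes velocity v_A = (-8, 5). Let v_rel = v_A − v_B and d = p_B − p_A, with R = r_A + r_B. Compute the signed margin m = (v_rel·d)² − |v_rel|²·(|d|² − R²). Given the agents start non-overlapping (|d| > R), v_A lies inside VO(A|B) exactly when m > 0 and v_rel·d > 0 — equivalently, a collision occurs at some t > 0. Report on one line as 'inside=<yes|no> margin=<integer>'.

d = (-11, -11),  |d|² = 242;  R = 4+6 = 10,  c = 242−10² = 142
v_rel = (-3, 5),  |v_rel|² = 34;  v_rel·d = (-3)·(-11) + (5)·(-11) = -22
34·t² + 44·t + 142 = 0  ⇒  m = (-22)² − 34·142 = -4344
m = -4344 < 0,  v_rel·d = -22 < 0  ⇒  outside

inside=no margin=-4344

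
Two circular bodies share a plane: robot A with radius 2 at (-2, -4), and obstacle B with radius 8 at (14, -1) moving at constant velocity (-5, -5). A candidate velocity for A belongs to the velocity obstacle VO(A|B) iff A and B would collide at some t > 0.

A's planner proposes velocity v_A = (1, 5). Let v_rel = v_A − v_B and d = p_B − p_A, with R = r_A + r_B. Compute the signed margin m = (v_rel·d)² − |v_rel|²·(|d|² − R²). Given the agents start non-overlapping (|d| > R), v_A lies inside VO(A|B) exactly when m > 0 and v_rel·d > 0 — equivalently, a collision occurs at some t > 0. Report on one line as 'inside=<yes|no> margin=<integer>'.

d = (16, 3),  |d|² = 265;  R = 2+8 = 10,  c = 265−10² = 165
v_rel = (6, 10),  |v_rel|² = 136;  v_rel·d = (6)·(16) + (10)·(3) = 126
136·t² − 252·t + 165 = 0  ⇒  m = 126² − 136·165 = -6564
m = -6564 < 0,  v_rel·d = 126 > 0  ⇒  outside

inside=no margin=-6564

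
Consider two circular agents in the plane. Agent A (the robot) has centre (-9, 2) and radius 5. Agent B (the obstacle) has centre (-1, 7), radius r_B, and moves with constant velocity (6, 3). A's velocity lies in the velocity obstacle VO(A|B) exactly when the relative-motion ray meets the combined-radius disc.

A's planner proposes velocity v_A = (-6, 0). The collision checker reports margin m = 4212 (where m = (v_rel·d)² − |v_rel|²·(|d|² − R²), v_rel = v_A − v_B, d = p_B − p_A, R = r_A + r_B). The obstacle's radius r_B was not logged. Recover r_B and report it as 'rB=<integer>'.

m = 4212
d = (8, 5);  v_rel = (-12, -3),  |v_rel|² = 153
v_rel×d = (-12)·(5) − (-3)·(8) = -36
since m = R²·153 − (-36)²:  R² = (1296 + 4212) / 153 = 36
R = √36 = 6  ⇒  r_B = 6 − 5 = 1

rB=1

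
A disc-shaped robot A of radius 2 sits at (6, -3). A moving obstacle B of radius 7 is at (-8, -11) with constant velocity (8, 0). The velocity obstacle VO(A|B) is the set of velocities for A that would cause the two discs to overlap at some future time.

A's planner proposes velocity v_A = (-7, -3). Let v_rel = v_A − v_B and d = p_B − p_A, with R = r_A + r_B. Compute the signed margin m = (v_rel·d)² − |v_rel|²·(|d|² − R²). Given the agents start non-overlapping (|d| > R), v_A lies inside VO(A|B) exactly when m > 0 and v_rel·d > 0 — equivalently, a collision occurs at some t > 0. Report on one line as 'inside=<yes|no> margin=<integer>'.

d = (-14, -8),  |d|² = 260;  R = 2+7 = 9,  c = 260−9² = 179
v_rel = (-15, -3),  |v_rel|² = 234;  v_rel·d = (-15)·(-14) + (-3)·(-8) = 234
234·t² − 468·t + 179 = 0  ⇒  m = 234² − 234·179 = 12870
m = 12870 > 0,  v_rel·d = 234 > 0  ⇒  inside

inside=yes margin=12870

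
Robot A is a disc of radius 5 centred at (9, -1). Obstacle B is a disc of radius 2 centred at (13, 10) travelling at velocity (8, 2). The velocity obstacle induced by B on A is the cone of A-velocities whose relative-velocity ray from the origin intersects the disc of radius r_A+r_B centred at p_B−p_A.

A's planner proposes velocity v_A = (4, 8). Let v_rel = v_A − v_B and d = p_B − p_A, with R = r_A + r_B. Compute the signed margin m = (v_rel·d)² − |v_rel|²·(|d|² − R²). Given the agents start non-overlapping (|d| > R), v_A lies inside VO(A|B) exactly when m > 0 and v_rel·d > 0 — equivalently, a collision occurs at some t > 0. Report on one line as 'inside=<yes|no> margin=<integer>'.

d = (4, 11),  |d|² = 137;  R = 5+2 = 7,  c = 137−7² = 88
v_rel = (-4, 6),  |v_rel|² = 52;  v_rel·d = (-4)·(4) + (6)·(11) = 50
52·t² − 100·t + 88 = 0  ⇒  m = 50² − 52·88 = -2076
m = -2076 < 0,  v_rel·d = 50 > 0  ⇒  outside

inside=no margin=-2076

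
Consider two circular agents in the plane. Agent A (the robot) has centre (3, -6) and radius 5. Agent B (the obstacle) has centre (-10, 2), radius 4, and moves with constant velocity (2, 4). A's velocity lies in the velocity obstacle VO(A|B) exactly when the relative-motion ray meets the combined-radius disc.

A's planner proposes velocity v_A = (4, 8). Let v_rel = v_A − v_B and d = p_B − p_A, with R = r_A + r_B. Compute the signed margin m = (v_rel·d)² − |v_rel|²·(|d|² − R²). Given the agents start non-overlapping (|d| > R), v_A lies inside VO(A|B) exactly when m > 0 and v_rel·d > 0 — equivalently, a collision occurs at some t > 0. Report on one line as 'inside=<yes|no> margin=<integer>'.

d = (-13, 8),  |d|² = 233;  R = 5+4 = 9,  c = 233−9² = 152
v_rel = (2, 4),  |v_rel|² = 20;  v_rel·d = (2)·(-13) + (4)·(8) = 6
20·t² − 12·t + 152 = 0  ⇒  m = 6² − 20·152 = -3004
m = -3004 < 0,  v_rel·d = 6 > 0  ⇒  outside

inside=no margin=-3004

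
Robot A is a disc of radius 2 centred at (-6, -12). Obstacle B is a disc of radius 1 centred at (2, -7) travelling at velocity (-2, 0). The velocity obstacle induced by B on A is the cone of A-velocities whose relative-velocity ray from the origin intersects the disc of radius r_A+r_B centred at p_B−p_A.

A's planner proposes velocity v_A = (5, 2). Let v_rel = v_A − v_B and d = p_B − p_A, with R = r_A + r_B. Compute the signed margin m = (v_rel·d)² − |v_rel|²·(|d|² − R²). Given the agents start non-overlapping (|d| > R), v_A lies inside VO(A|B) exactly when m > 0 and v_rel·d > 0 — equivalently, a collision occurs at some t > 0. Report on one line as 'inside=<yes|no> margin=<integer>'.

d = (8, 5),  |d|² = 89;  R = 2+1 = 3,  c = 89−3² = 80
v_rel = (7, 2),  |v_rel|² = 53;  v_rel·d = (7)·(8) + (2)·(5) = 66
53·t² − 132·t + 80 = 0  ⇒  m = 66² − 53·80 = 116
m = 116 > 0,  v_rel·d = 66 > 0  ⇒  inside

inside=yes margin=116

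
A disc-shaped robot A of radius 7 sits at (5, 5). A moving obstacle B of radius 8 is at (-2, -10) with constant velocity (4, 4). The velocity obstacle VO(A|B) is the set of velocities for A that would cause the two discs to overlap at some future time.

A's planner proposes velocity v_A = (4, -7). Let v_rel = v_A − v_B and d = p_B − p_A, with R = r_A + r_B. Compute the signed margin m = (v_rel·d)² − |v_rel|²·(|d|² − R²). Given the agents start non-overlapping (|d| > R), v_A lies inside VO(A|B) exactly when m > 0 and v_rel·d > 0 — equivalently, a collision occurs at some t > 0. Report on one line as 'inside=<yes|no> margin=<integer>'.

d = (-7, -15),  |d|² = 274;  R = 7+8 = 15,  c = 274−15² = 49
v_rel = (0, -11),  |v_rel|² = 121;  v_rel·d = (0)·(-7) + (-11)·(-15) = 165
121·t² − 330·t + 49 = 0  ⇒  m = 165² − 121·49 = 21296
m = 21296 > 0,  v_rel·d = 165 > 0  ⇒  inside

inside=yes margin=21296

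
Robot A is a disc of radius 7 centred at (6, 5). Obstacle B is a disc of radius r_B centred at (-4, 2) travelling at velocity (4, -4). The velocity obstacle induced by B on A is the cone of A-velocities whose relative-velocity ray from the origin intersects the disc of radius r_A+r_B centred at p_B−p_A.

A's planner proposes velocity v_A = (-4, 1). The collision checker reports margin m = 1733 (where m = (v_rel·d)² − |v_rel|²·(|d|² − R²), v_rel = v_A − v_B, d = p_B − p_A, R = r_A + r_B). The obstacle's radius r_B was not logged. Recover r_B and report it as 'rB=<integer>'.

m = 1733
d = (-10, -3);  v_rel = (-8, 5),  |v_rel|² = 89
v_rel×d = (-8)·(-3) − (5)·(-10) = 74
since m = R²·89 − 74²:  R² = (5476 + 1733) / 89 = 81
R = √81 = 9  ⇒  r_B = 9 − 7 = 2

rB=2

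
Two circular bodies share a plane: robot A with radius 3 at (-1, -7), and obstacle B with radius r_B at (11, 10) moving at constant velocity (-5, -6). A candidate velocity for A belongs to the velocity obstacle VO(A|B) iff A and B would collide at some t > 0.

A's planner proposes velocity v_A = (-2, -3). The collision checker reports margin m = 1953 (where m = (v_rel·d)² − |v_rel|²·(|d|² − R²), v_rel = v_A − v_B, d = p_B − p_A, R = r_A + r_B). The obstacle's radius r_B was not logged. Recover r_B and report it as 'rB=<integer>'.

m = 1953
d = (12, 17);  v_rel = (3, 3),  |v_rel|² = 18
v_rel×d = (3)·(17) − (3)·(12) = 15
since m = R²·18 − 15²:  R² = (225 + 1953) / 18 = 121
R = √121 = 11  ⇒  r_B = 11 − 3 = 8

rB=8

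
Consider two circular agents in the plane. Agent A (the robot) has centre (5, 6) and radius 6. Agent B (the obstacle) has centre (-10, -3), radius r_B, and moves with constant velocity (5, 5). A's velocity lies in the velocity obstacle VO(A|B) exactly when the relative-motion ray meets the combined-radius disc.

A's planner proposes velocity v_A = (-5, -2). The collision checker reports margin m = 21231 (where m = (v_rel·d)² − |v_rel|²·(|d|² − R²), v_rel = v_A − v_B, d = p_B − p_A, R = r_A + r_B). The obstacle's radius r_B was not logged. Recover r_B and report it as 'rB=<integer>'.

m = 21231
d = (-15, -9);  v_rel = (-10, -7),  |v_rel|² = 149
v_rel×d = (-10)·(-9) − (-7)·(-15) = -15
since m = R²·149 − (-15)²:  R² = (225 + 21231) / 149 = 144
R = √144 = 12  ⇒  r_B = 12 − 6 = 6

rB=6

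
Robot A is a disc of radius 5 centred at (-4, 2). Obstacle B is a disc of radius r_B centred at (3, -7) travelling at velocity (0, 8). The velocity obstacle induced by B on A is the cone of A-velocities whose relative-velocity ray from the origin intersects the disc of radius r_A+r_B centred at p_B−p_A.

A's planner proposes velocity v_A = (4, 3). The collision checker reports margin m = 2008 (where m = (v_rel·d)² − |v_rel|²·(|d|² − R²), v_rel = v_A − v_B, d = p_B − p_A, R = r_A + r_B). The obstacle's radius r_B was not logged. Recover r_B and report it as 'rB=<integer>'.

m = 2008
d = (7, -9);  v_rel = (4, -5),  |v_rel|² = 41
v_rel×d = (4)·(-9) − (-5)·(7) = -1
since m = R²·41 − (-1)²:  R² = (1 + 2008) / 41 = 49
R = √49 = 7  ⇒  r_B = 7 − 5 = 2

rB=2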